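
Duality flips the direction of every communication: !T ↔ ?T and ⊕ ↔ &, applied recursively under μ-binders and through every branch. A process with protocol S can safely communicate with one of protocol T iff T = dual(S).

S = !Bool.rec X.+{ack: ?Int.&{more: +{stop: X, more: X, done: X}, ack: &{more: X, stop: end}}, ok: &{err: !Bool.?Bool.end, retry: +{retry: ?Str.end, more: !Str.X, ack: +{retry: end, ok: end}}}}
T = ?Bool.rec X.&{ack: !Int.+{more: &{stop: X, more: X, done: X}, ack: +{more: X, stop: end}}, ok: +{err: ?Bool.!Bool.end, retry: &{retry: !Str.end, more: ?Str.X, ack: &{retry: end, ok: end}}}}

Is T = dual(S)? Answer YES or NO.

!Bool ‖ ?Bool  match
  rec X ‖ rec X  match (μ self-dual)
    +{ack,ok} ‖ &{ack,ok}  match label sets agree
      • ack:
        ?Int ‖ !Int  match
          &{more,ack} ‖ +{more,ack}  match label sets agree
            • more:
              +{stop,more,done} ‖ &{stop,more,done}  match label sets agree
                • stop:
                  X ‖ X  match
                • more:
                  X ‖ X  match
                • done:
                  X ‖ X  match
            • ack:
              &{more,stop} ‖ +{more,stop}  match label sets agree
                • more:
                  X ‖ X  match
                • stop:
                  end ‖ end  match
      • ok:
        &{err,retry} ‖ +{err,retry}  match label sets agree
          • err:
            !Bool ‖ ?Bool  match
              ?Bool ‖ !Bool  match
                end ‖ end  match
          • retry:
            +{retry,more,ack} ‖ &{retry,more,ack}  match label sets agree
              • retry:
                ?Str ‖ !Str  match
                  end ‖ end  match
              • more:
                !Str ‖ ?Str  match
                  X ‖ X  match
              • ack:
                +{retry,ok} ‖ &{retry,ok}  match label sets agree
                  • retry:
                    end ‖ end  match
                  • ok:
                    end ‖ end  match

YES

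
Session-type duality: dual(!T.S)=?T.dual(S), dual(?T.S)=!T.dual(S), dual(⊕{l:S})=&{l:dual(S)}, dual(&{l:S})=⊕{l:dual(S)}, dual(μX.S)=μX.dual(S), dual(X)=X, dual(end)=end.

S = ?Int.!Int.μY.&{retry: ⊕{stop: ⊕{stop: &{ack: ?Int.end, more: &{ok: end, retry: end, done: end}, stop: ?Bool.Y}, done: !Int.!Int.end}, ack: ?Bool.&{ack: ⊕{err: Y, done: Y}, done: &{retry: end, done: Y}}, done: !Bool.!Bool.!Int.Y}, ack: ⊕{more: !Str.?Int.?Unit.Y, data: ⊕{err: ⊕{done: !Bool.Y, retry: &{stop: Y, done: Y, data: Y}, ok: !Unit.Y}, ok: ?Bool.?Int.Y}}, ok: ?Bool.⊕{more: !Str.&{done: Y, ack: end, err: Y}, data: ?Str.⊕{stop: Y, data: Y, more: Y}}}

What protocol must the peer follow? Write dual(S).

?Int ↦ !Int
  !Int ↦ ?Int
    μY ↦ μY  (rec unchanged)
      &{retry,ack,ok} ↦ ⊕{retry,ack,ok}  (&→⊕)
        • retry:
          ⊕{stop,ack,done} ↦ &{stop,ack,done}  (select→offer)
            • stop:
              ⊕{stop,done} ↦ &{stop,done}  (select→offer)
                • stop:
                  &{ack,more,stop} ↦ ⊕{ack,more,stop}  (&→⊕)
                    • ack:
                      ?Int ↦ !Int
                        end self-dual
                    • more:
                      &{ok,retry,done} ↦ ⊕{ok,retry,done}  (&→⊕)
                        • ok:
                          end self-dual
                        • retry:
                          end self-dual
                        • done:
                          end self-dual
                    • stop:
                      ?Bool ↦ !Bool
                        Y self-dual
                • done:
                  !Int ↦ ?Int
                    !Int ↦ ?Int
                      end self-dual
            • ack:
              ?Bool ↦ !Bool
                &{ack,done} ↦ ⊕{ack,done}  (&→⊕)
                  • ack:
                    ⊕{err,done} ↦ &{err,done}  (select→offer)
                      • err:
                        Y self-dual
                      • done:
                        Y self-dual
                  • done:
                    &{retry,done} ↦ ⊕{retry,done}  (&→⊕)
                      • retry:
                        end self-dual
                      • done:
                        Y self-dual
            • done:
              !Bool ↦ ?Bool
                !Bool ↦ ?Bool
                  !Int ↦ ?Int
                    Y self-dual
        • ack:
          ⊕{more,data} ↦ &{more,data}  (select→offer)
            • more:
              !Str ↦ ?Str
                ?Int ↦ !Int
                  ?Unit ↦ !Unit
                    Y self-dual
            • data:
              ⊕{err,ok} ↦ &{err,ok}  (select→offer)
                • err:
                  ⊕{done,retry,ok} ↦ &{done,retry,ok}  (select→offer)
                    • done:
                      !Bool ↦ ?Bool
                        Y self-dual
                    • retry:
                      &{stop,done,data} ↦ ⊕{stop,done,data}  (&→⊕)
                        • stop:
                          Y self-dual
                        • done:
                          Y self-dual
                        • data:
                          Y self-dual
                    • ok:
                      !Unit ↦ ?Unit
                        Y self-dual
                • ok:
                  ?Bool ↦ !Bool
                    ?Int ↦ !Int
                      Y self-dual
        • ok:
          ?Bool ↦ !Bool
            ⊕{more,data} ↦ &{more,data}  (select→offer)
              • more:
                !Str ↦ ?Str
                  &{done,ack,err} ↦ ⊕{done,ack,err}  (&→⊕)
                    • done:
                      Y self-dual
                    • ack:
                      end self-dual
                    • err:
                      Y self-dual
              • data:
                ?Str ↦ !Str
                  ⊕{stop,data,more} ↦ &{stop,data,more}  (select→offer)
                    • stop:
                      Y self-dual
                    • data:
                      Y self-dual
                    • more:
                      Y self-dual

!Int.?Int.μY.⊕{retry: &{stop: &{stop: ⊕{ack: !Int.end, more: ⊕{ok: end, retry: end, done: end}, stop: !Bool.Y}, done: ?Int.?Int.end}, ack: !Bool.⊕{ack: &{err: Y, done: Y}, done: ⊕{retry: end, done: Y}}, done: ?Bool.?Bool.?Int.Y}, ack: &{more: ?Str.!Int.!Unit.Y, data: &{err: &{done: ?Bool.Y, retry: ⊕{stop: Y, done: Y, data: Y}, ok: ?Unit.Y}, ok: !Bool.!Int.Y}}, ok: !Bool.&{more: ?Str.⊕{done: Y, ack: end, err: Y}, data: !Str.&{stop: Y, data: Y, more: Y}}}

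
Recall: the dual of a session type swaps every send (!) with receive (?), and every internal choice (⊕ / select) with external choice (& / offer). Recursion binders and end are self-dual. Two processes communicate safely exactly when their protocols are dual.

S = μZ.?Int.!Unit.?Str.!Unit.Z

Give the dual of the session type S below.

μZ.!Int.?Unit.!Str.?Unit.Z

μZ ↦ μZ  (rec unchanged)
  ?Int ↦ !Int
    !Unit ↦ ?Unit
      ?Str ↦ !Str
        !Unit ↦ ?Unit
          dual(Z) = Z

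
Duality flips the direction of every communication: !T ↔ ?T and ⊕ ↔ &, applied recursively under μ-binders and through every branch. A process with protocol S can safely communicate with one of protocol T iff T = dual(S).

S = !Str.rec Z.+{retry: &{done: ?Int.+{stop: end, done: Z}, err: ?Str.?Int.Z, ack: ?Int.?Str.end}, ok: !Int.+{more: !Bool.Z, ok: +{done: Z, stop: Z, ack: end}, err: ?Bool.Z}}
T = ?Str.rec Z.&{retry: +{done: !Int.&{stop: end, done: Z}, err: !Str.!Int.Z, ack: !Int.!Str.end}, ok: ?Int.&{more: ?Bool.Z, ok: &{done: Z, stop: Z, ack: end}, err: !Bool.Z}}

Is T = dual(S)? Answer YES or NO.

YES

!Str ‖ ?Str  ✓
  rec Z ‖ rec Z  ✓ (rec unchanged)
    +{retry,ok} ‖ &{retry,ok}  ✓ label sets agree
      • retry:
        &{done,err,ack} ‖ +{done,err,ack}  ✓ label sets agree
          • done:
            ?Int ‖ !Int  ✓
              +{stop,done} ‖ &{stop,done}  ✓ label sets agree
                • stop:
                  end ‖ end  ✓
                • done:
                  Z ‖ Z  ✓
          • err:
            ?Str ‖ !Str  ✓
              ?Int ‖ !Int  ✓
                Z ‖ Z  ✓
          • ack:
            ?Int ‖ !Int  ✓
              ?Str ‖ !Str  ✓
                end ‖ end  ✓
      • ok:
        !Int ‖ ?Int  ✓
          +{more,ok,err} ‖ &{more,ok,err}  ✓ label sets agree
            • more:
              !Bool ‖ ?Bool  ✓
                Z ‖ Z  ✓
            • ok:
              +{done,stop,ack} ‖ &{done,stop,ack}  ✓ label sets agree
                • done:
                  Z ‖ Z  ✓
                • stop:
                  Z ‖ Z  ✓
                • ack:
                  end ‖ end  ✓
            • err:
              ?Bool ‖ !Bool  ✓
                Z ‖ Z  ✓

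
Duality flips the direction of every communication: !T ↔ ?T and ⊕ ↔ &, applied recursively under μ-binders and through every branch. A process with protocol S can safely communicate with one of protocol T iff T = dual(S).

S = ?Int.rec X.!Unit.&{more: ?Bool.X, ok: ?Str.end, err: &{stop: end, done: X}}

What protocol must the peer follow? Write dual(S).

?Int = !Int
  rec X = rec X  (binder kept)
    !Unit = ?Unit
      &{more,ok,err} = +{more,ok,err}  (external→internal)
        • more:
          ?Bool = !Bool
            dual(X) = X
        • ok:
          ?Str = !Str
            dual(end) = end
        • err:
          &{stop,done} = +{stop,done}  (external→internal)
            • stop:
              dual(end) = end
            • done:
              dual(X) = X

!Int.rec X.?Unit.+{more: !Bool.X, ok: !Str.end, err: +{stop: end, done: X}}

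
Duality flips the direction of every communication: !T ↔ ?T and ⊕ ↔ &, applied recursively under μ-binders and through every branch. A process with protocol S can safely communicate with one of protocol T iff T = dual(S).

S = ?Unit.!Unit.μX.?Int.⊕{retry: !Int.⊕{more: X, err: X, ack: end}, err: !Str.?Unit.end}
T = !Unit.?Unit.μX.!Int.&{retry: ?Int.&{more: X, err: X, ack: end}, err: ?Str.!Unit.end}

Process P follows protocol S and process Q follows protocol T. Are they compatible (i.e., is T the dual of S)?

?Unit vs !Unit  ✓
  !Unit vs ?Unit  ✓
    μX vs μX  ✓ (μ self-dual)
      ?Int vs !Int  ✓
        ⊕{retry,err} vs &{retry,err}  ✓ label sets agree
          case retry:
            !Int vs ?Int  ✓
              ⊕{more,err,ack} vs &{more,err,ack}  ✓ label sets agree
                case more:
                  X vs X  ✓
                case err:
                  X vs X  ✓
                case ack:
                  end vs end  ✓
          case err:
            !Str vs ?Str  ✓
              ?Unit vs !Unit  ✓
                end vs end  ✓

YES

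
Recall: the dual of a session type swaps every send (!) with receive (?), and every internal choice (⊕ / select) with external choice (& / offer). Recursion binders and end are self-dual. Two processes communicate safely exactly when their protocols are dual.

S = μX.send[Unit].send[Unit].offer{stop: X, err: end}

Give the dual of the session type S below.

μX → μX  (binder kept)
  send[Unit] → recv[Unit]
    send[Unit] → recv[Unit]
      offer{stop,err} → select{stop,err}  (&→⊕)
        [stop]
          dual(X) = X
        [err]
          dual(end) = end

μX.recv[Unit].recv[Unit].select{stop: X, err: end}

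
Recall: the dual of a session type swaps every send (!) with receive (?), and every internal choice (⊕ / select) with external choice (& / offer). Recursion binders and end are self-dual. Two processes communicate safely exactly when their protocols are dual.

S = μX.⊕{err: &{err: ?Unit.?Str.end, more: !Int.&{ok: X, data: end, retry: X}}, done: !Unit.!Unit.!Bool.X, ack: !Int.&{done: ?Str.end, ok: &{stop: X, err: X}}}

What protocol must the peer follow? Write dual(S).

μX.&{err: ⊕{err: !Unit.!Str.end, more: ?Int.⊕{ok: X, data: end, retry: X}}, done: ?Unit.?Unit.?Bool.X, ack: ?Int.⊕{done: !Str.end, ok: ⊕{stop: X, err: X}}}

μX → μX  (binder kept)
  ⊕{err,done,ack} → &{err,done,ack}  (internal→external)
    [err]
      &{err,more} → ⊕{err,more}  (external→internal)
        [err]
          ?Unit → !Unit
            ?Str → !Str
              end ↦ end
        [more]
          !Int → ?Int
            &{ok,data,retry} → ⊕{ok,data,retry}  (external→internal)
              [ok]
                X ↦ X
              [data]
                end ↦ end
              [retry]
                X ↦ X
    [done]
      !Unit → ?Unit
        !Unit → ?Unit
          !Bool → ?Bool
            X ↦ X
    [ack]
      !Int → ?Int
        &{done,ok} → ⊕{done,ok}  (external→internal)
          [done]
            ?Str → !Str
              end ↦ end
          [ok]
            &{stop,err} → ⊕{stop,err}  (external→internal)
              [stop]
                X ↦ X
              [err]
                X ↦ X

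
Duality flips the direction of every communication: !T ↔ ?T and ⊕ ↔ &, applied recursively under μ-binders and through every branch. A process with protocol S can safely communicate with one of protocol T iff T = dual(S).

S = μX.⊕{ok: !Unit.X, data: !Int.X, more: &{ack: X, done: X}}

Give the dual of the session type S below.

μX = μX  (rec unchanged)
  ⊕{ok,data,more} = &{ok,data,more}  (internal→external)
    [ok]
      !Unit = ?Unit
        dual(X) = X
    [data]
      !Int = ?Int
        dual(X) = X
    [more]
      &{ack,done} = ⊕{ack,done}  (offer→select)
        [ack]
          dual(X) = X
        [done]
          dual(X) = X

μX.&{ok: ?Unit.X, data: ?Int.X, more: ⊕{ack: X, done: X}}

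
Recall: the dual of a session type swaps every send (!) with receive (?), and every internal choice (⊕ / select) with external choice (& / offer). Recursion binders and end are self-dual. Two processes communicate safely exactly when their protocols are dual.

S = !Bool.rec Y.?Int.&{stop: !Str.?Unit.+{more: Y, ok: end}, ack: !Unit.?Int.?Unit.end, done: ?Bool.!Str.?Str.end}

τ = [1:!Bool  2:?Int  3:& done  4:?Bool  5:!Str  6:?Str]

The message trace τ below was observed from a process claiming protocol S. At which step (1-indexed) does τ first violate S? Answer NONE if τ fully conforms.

[1] !Bool  match  residual = rec Y.…
[2] ?Int  match  residual = &{stop: !Str.?Unit.+{more: rec Y.…, ok: end}, ack: !Unit.?Int.?Unit.end, done: ?Bool.!Str.?Str.end}
[3] & done  match  residual = ?Bool.!Str.?Str.end
[4] ?Bool  match  residual = !Str.?Str.end
[5] !Str  match  residual = ?Str.end
[6] ?Str  match  residual = end
τ conforms to S (length 6)

NONE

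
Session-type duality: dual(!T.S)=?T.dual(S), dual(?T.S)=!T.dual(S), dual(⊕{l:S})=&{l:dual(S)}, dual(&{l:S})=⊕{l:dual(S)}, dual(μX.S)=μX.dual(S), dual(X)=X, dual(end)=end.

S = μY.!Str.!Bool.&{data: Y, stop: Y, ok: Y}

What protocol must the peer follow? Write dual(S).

μY = μY  (μ self-dual)
  !Str = ?Str
    !Bool = ?Bool
      &{data,stop,ok} = ⊕{data,stop,ok}  (offer→select)
        [data]
          dual(Y) = Y
        [stop]
          dual(Y) = Y
        [ok]
          dual(Y) = Y

μY.?Str.?Bool.⊕{data: Y, stop: Y, ok: Y}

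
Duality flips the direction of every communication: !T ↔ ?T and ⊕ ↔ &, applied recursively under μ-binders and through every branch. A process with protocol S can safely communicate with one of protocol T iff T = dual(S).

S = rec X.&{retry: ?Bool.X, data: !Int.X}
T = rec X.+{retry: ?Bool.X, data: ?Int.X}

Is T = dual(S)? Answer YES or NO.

NO

rec X | rec X  ✓ (μ self-dual)
  &{retry,data} | +{retry,data}  ✓ labels match
    [retry]
      ?Bool | ?Bool  ✗ same direction on both sides — not dual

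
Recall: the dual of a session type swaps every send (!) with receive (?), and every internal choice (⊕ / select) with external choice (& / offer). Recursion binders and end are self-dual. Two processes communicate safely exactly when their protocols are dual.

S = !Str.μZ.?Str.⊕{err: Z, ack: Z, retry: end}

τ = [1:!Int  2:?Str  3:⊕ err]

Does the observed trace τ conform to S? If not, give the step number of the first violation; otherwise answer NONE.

@1 got !Int, protocol expects !Str  ✗

1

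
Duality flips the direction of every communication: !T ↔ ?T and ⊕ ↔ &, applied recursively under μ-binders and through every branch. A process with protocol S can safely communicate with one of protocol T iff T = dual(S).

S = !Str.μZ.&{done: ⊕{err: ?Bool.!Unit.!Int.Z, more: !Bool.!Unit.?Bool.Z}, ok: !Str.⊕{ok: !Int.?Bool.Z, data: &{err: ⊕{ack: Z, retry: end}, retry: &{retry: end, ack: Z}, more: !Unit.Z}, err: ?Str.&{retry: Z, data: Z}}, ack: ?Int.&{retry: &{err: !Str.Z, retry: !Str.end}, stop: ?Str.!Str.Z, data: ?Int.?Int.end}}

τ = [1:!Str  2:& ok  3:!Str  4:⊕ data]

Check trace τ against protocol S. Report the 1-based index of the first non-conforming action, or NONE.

[1] !Str  ✓  now at μZ.…
[2] & ok  ✓  now at !Str.⊕{ok: !Int.?Bool.μZ.…, data: &{err: ⊕{ack: μZ.…, retry: end}, retry: &{retry: end, ack: μZ.…}, more: !Unit.μZ.…}, err: ?Str.&{retry: μZ.…, data: μZ.…}}
[3] !Str  ✓  now at ⊕{ok: !Int.?Bool.μZ.…, data: &{err: ⊕{ack: μZ.…, retry: end}, retry: &{retry: end, ack: μZ.…}, more: !Unit.μZ.…}, err: ?Str.&{retry: μZ.…, data: μZ.…}}
[4] ⊕ data  ✓  now at &{err: ⊕{ack: μZ.…, retry: end}, retry: &{retry: end, ack: μZ.…}, more: !Unit.μZ.…}
all 4 steps conform

NONE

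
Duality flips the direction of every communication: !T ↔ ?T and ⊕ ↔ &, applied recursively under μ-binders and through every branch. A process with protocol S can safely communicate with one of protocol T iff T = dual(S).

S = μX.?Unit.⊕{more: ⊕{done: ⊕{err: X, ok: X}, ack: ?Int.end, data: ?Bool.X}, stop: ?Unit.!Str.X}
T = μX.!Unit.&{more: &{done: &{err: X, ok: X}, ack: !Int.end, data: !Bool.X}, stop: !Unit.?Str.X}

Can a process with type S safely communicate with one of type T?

YES

μX ‖ μX  match (rec unchanged)
  ?Unit ‖ !Unit  match
    ⊕{more,stop} ‖ &{more,stop}  match labels match
      [more]
        ⊕{done,ack,data} ‖ &{done,ack,data}  match labels match
          [done]
            ⊕{err,ok} ‖ &{err,ok}  match labels match
              [err]
                X ‖ X  match
              [ok]
                X ‖ X  match
          [ack]
            ?Int ‖ !Int  match
              end ‖ end  match
          [data]
            ?Bool ‖ !Bool  match
              X ‖ X  match
      [stop]
        ?Unit ‖ !Unit  match
          !Str ‖ ?Str  match
            X ‖ X  match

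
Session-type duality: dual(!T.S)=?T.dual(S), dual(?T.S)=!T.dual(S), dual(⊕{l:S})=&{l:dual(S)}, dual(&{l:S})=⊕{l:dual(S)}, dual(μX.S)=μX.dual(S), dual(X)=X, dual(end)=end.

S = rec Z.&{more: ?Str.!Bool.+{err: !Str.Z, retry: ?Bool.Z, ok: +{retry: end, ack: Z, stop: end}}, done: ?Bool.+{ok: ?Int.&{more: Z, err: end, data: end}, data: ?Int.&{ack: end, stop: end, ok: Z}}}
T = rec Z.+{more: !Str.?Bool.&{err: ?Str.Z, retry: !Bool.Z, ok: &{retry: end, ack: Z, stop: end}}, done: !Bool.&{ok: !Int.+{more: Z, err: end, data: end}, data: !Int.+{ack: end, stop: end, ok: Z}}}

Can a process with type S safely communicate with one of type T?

rec Z | rec Z  ok (μ self-dual)
  &{more,done} | +{more,done}  ok same labels
    case more:
      ?Str | !Str  ok
        !Bool | ?Bool  ok
          +{err,retry,ok} | &{err,retry,ok}  ok same labels
            case err:
              !Str | ?Str  ok
                Z | Z  ok
            case retry:
              ?Bool | !Bool  ok
                Z | Z  ok
            case ok:
              +{retry,ack,stop} | &{retry,ack,stop}  ok same labels
                case retry:
                  end | end  ok
                case ack:
                  Z | Z  ok
                case stop:
                  end | end  ok
    case done:
      ?Bool | !Bool  ok
        +{ok,data} | &{ok,data}  ok same labels
          case ok:
            ?Int | !Int  ok
              &{more,err,data} | +{more,err,data}  ok same labels
                case more:
                  Z | Z  ok
                case err:
                  end | end  ok
                case data:
                  end | end  ok
          case data:
            ?Int | !Int  ok
              &{ack,stop,ok} | +{ack,stop,ok}  ok same labels
                case ack:
                  end | end  ok
                case stop:
                  end | end  ok
                case ok:
                  Z | Z  ok

YES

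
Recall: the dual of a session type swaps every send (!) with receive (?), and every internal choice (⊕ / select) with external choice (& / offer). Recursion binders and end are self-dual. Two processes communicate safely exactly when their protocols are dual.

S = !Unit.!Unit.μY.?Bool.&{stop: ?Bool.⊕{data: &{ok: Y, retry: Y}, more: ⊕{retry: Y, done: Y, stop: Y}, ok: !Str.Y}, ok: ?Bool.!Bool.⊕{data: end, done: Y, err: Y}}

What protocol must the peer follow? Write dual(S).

?Unit.?Unit.μY.!Bool.⊕{stop: !Bool.&{data: ⊕{ok: Y, retry: Y}, more: &{retry: Y, done: Y, stop: Y}, ok: ?Str.Y}, ok: !Bool.?Bool.&{data: end, done: Y, err: Y}}

!Unit ↦ ?Unit
  !Unit ↦ ?Unit
    μY ↦ μY  (rec unchanged)
      ?Bool ↦ !Bool
        &{stop,ok} ↦ ⊕{stop,ok}  (&→⊕)
          • stop:
            ?Bool ↦ !Bool
              ⊕{data,more,ok} ↦ &{data,more,ok}  (select→offer)
                • data:
                  &{ok,retry} ↦ ⊕{ok,retry}  (&→⊕)
                    • ok:
                      dual(Y) = Y
                    • retry:
                      dual(Y) = Y
                • more:
                  ⊕{retry,done,stop} ↦ &{retry,done,stop}  (select→offer)
                    • retry:
                      dual(Y) = Y
                    • done:
                      dual(Y) = Y
                    • stop:
                      dual(Y) = Y
                • ok:
                  !Str ↦ ?Str
                    dual(Y) = Y
          • ok:
            ?Bool ↦ !Bool
              !Bool ↦ ?Bool
                ⊕{data,done,err} ↦ &{data,done,err}  (select→offer)
                  • data:
                    dual(end) = end
                  • done:
                    dual(Y) = Y
                  • err:
                    dual(Y) = Y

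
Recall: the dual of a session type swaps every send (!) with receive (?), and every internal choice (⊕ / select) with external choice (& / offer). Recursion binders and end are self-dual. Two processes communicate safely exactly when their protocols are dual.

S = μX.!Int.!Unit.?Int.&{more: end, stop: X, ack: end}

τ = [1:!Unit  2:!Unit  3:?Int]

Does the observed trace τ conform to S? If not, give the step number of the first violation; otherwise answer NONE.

1

@1 got !Unit, protocol expects !Int  ✗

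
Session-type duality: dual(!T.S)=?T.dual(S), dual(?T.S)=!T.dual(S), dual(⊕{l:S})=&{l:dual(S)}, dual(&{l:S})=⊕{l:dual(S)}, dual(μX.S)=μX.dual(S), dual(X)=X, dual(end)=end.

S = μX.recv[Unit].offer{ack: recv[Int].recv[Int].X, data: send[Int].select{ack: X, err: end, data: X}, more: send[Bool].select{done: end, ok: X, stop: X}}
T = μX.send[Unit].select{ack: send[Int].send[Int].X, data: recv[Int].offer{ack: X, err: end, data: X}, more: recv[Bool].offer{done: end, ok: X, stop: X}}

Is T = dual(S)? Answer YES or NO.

μX | μX  match (rec unchanged)
  recv[Unit] | send[Unit]  match
    offer{ack,data,more} | select{ack,data,more}  match labels match
      case ack:
        recv[Int] | send[Int]  match
          recv[Int] | send[Int]  match
            X | X  match
      case data:
        send[Int] | recv[Int]  match
          select{ack,err,data} | offer{ack,err,data}  match labels match
            case ack:
              X | X  match
            case err:
              end | end  match
            case data:
              X | X  match
      case more:
        send[Bool] | recv[Bool]  match
          select{done,ok,stop} | offer{done,ok,stop}  match labels match
            case done:
              end | end  match
            case ok:
              X | X  match
            case stop:
              X | X  match

YES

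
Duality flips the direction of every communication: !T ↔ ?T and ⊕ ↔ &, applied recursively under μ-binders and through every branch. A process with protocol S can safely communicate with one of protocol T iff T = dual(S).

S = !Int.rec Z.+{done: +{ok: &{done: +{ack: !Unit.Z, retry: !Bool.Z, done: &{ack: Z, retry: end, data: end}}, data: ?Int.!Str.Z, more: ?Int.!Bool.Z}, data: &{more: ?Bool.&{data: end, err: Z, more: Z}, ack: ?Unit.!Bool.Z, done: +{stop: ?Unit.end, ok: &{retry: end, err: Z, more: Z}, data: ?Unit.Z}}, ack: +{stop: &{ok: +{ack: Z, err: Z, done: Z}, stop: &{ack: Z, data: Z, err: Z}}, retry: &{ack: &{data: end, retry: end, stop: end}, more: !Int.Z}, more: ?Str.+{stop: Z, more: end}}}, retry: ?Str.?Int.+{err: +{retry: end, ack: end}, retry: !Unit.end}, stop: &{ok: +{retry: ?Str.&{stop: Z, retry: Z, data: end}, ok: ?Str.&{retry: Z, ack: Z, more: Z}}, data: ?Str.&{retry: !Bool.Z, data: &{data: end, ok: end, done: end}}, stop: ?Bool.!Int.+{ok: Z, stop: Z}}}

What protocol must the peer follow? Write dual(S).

?Int.rec Z.&{done: &{ok: +{done: &{ack: ?Unit.Z, retry: ?Bool.Z, done: +{ack: Z, retry: end, data: end}}, data: !Int.?Str.Z, more: !Int.?Bool.Z}, data: +{more: !Bool.+{data: end, err: Z, more: Z}, ack: !Unit.?Bool.Z, done: &{stop: !Unit.end, ok: +{retry: end, err: Z, more: Z}, data: !Unit.Z}}, ack: &{stop: +{ok: &{ack: Z, err: Z, done: Z}, stop: +{ack: Z, data: Z, err: Z}}, retry: +{ack: +{data: end, retry: end, stop: end}, more: ?Int.Z}, more: !Str.&{stop: Z, more: end}}}, retry: !Str.!Int.&{err: &{retry: end, ack: end}, retry: ?Unit.end}, stop: +{ok: &{retry: !Str.+{stop: Z, retry: Z, data: end}, ok: !Str.+{retry: Z, ack: Z, more: Z}}, data: !Str.+{retry: ?Bool.Z, data: +{data: end, ok: end, done: end}}, stop: !Bool.?Int.&{ok: Z, stop: Z}}}

!Int → ?Int
  rec Z → rec Z  (μ self-dual)
    +{done,retry,stop} → &{done,retry,stop}  (select→offer)
      [done]
        +{ok,data,ack} → &{ok,data,ack}  (select→offer)
          [ok]
            &{done,data,more} → +{done,data,more}  (external→internal)
              [done]
                +{ack,retry,done} → &{ack,retry,done}  (select→offer)
                  [ack]
                    !Unit → ?Unit
                      Z ↦ Z
                  [retry]
                    !Bool → ?Bool
                      Z ↦ Z
                  [done]
                    &{ack,retry,data} → +{ack,retry,data}  (external→internal)
                      [ack]
                        Z ↦ Z
                      [retry]
                        end ↦ end
                      [data]
                        end ↦ end
              [data]
                ?Int → !Int
                  !Str → ?Str
                    Z ↦ Z
              [more]
                ?Int → !Int
                  !Bool → ?Bool
                    Z ↦ Z
          [data]
            &{more,ack,done} → +{more,ack,done}  (external→internal)
              [more]
                ?Bool → !Bool
                  &{data,err,more} → +{data,err,more}  (external→internal)
                    [data]
                      end ↦ end
                    [err]
                      Z ↦ Z
                    [more]
                      Z ↦ Z
              [ack]
                ?Unit → !Unit
                  !Bool → ?Bool
                    Z ↦ Z
              [done]
                +{stop,ok,data} → &{stop,ok,data}  (select→offer)
                  [stop]
                    ?Unit → !Unit
                      end ↦ end
                  [ok]
                    &{retry,err,more} → +{retry,err,more}  (external→internal)
                      [retry]
                        end ↦ end
                      [err]
                        Z ↦ Z
                      [more]
                        Z ↦ Z
                  [data]
                    ?Unit → !Unit
                      Z ↦ Z
          [ack]
            +{stop,retry,more} → &{stop,retry,more}  (select→offer)
              [stop]
                &{ok,stop} → +{ok,stop}  (external→internal)
                  [ok]
                    +{ack,err,done} → &{ack,err,done}  (select→offer)
                      [ack]
                        Z ↦ Z
                      [err]
                        Z ↦ Z
                      [done]
                        Z ↦ Z
                  [stop]
                    &{ack,data,err} → +{ack,data,err}  (external→internal)
                      [ack]
                        Z ↦ Z
                      [data]
                        Z ↦ Z
                      [err]
                        Z ↦ Z
              [retry]
                &{ack,more} → +{ack,more}  (external→internal)
                  [ack]
                    &{data,retry,stop} → +{data,retry,stop}  (external→internal)
                      [data]
                        end ↦ end
                      [retry]
                        end ↦ end
                      [stop]
                        end ↦ end
                  [more]
                    !Int → ?Int
                      Z ↦ Z
              [more]
                ?Str → !Str
                  +{stop,more} → &{stop,more}  (select→offer)
                    [stop]
                      Z ↦ Z
                    [more]
                      end ↦ end
      [retry]
        ?Str → !Str
          ?Int → !Int
            +{err,retry} → &{err,retry}  (select→offer)
              [err]
                +{retry,ack} → &{retry,ack}  (select→offer)
                  [retry]
                    end ↦ end
                  [ack]
                    end ↦ end
              [retry]
                !Unit → ?Unit
                  end ↦ end
      [stop]
        &{ok,data,stop} → +{ok,data,stop}  (external→internal)
          [ok]
            +{retry,ok} → &{retry,ok}  (select→offer)
              [retry]
                ?Str → !Str
                  &{stop,retry,data} → +{stop,retry,data}  (external→internal)
                    [stop]
                      Z ↦ Z
                    [retry]
                      Z ↦ Z
                    [data]
                      end ↦ end
              [ok]
                ?Str → !Str
                  &{retry,ack,more} → +{retry,ack,more}  (external→internal)
                    [retry]
                      Z ↦ Z
                    [ack]
                      Z ↦ Z
                    [more]
                      Z ↦ Z
          [data]
            ?Str → !Str
              &{retry,data} → +{retry,data}  (external→internal)
                [retry]
                  !Bool → ?Bool
                    Z ↦ Z
                [data]
                  &{data,ok,done} → +{data,ok,done}  (external→internal)
                    [data]
                      end ↦ end
                    [ok]
                      end ↦ end
                    [done]
                      end ↦ end
          [stop]
            ?Bool → !Bool
              !Int → ?Int
                +{ok,stop} → &{ok,stop}  (select→offer)
                  [ok]
                    Z ↦ Z
                  [stop]
                    Z ↦ Z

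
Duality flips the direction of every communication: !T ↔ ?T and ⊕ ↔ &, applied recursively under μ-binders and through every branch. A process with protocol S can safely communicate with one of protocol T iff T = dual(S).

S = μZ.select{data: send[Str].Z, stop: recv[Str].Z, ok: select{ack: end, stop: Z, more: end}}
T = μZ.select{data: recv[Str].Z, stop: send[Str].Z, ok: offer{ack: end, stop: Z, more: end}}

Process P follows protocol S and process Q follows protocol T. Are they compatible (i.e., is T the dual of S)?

NO

μZ | μZ  match (binder kept)
  select{data,stop,ok} | select{data,stop,ok}  ✗ choice polarity not flipped — not dual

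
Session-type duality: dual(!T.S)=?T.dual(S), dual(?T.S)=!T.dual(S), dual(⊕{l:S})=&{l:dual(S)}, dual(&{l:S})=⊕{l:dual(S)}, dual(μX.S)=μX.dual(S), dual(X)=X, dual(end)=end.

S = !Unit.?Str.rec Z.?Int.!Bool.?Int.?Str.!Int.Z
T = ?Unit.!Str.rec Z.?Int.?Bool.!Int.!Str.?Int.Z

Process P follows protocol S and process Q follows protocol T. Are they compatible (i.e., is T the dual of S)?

!Unit vs ?Unit  ok
  ?Str vs !Str  ok
    rec Z vs rec Z  ok (rec unchanged)
      ?Int vs ?Int  ✗ same direction on both sides — not dual

NO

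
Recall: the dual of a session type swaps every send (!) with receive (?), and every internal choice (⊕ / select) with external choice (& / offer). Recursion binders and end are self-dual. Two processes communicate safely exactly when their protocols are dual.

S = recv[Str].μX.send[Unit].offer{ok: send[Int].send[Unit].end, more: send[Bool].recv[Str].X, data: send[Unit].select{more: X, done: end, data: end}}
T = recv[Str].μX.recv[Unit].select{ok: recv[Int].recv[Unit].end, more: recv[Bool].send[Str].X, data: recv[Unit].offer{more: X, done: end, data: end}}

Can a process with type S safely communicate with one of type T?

NO

recv[Str] | recv[Str]  ✗ same direction on both sides — not dual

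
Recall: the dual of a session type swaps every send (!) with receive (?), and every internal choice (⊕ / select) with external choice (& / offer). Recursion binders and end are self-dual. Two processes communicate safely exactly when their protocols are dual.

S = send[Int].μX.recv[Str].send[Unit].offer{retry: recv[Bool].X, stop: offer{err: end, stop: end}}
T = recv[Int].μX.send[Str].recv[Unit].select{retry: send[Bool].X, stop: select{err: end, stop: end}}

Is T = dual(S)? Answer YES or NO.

YES

send[Int] | recv[Int]  ✓
  μX | μX  ✓ (rec unchanged)
    recv[Str] | send[Str]  ✓
      send[Unit] | recv[Unit]  ✓
        offer{retry,stop} | select{retry,stop}  ✓ labels match
          [retry]
            recv[Bool] | send[Bool]  ✓
              X | X  ✓
          [stop]
            offer{err,stop} | select{err,stop}  ✓ labels match
              [err]
                end | end  ✓
              [stop]
                end | end  ✓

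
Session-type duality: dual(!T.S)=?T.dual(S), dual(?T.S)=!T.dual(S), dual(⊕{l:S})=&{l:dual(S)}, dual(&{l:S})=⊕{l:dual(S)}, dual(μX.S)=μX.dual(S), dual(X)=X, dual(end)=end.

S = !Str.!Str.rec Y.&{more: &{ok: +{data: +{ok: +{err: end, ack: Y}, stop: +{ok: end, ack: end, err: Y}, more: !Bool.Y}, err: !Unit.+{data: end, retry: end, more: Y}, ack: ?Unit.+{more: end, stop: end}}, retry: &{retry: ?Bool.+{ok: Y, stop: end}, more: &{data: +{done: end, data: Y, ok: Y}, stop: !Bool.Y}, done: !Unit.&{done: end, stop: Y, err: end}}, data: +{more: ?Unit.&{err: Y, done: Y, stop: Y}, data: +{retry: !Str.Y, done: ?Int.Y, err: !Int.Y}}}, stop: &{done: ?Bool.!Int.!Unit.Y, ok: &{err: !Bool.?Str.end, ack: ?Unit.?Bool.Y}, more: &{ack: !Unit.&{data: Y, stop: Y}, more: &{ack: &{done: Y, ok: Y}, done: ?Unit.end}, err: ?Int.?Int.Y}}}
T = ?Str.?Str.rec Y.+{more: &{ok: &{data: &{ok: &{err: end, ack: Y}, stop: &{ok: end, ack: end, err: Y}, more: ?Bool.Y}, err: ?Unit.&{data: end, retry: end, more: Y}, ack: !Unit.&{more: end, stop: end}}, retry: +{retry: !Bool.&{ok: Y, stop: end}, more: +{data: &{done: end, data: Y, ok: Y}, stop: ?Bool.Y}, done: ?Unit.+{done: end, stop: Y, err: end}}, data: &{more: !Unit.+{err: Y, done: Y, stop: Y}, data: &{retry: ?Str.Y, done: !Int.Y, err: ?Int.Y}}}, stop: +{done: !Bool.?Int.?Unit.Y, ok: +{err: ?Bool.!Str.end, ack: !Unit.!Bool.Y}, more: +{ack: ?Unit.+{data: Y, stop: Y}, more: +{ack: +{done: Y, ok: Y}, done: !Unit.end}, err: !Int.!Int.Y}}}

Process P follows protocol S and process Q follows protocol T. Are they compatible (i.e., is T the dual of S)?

!Str ‖ ?Str  match
  !Str ‖ ?Str  match
    rec Y ‖ rec Y  match (rec unchanged)
      &{more,stop} ‖ +{more,stop}  match labels match
        • more:
          &{ok,retry,data} ‖ &{ok,retry,data}  ✗ choice polarity not flipped — not dual

NO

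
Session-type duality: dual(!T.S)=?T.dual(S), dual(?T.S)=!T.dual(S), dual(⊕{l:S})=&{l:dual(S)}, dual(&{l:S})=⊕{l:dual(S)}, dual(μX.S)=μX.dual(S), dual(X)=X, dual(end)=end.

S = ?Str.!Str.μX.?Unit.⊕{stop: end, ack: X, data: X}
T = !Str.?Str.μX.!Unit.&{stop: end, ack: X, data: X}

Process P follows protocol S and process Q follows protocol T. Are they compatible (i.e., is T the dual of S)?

?Str ‖ !Str  ok
  !Str ‖ ?Str  ok
    μX ‖ μX  ok (μ self-dual)
      ?Unit ‖ !Unit  ok
        ⊕{stop,ack,data} ‖ &{stop,ack,data}  ok labels match
          case stop:
            end ‖ end  ok
          case ack:
            X ‖ X  ok
          case data:
            X ‖ X  ok

YES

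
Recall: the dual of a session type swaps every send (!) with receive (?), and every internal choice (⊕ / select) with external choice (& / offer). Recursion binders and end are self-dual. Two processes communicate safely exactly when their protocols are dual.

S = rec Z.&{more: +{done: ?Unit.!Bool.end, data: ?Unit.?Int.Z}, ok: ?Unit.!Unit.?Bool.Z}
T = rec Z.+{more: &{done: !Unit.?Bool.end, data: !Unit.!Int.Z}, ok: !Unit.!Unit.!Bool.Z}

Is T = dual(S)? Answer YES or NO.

NO

rec Z ‖ rec Z  match (rec unchanged)
  &{more,ok} ‖ +{more,ok}  match labels match
    [more]
      +{done,data} ‖ &{done,data}  match labels match
        [done]
          ?Unit ‖ !Unit  match
            !Bool ‖ ?Bool  match
              end ‖ end  match
        [data]
          ?Unit ‖ !Unit  match
            ?Int ‖ !Int  match
              Z ‖ Z  match
    [ok]
      ?Unit ‖ !Unit  match
        !Unit ‖ !Unit  ✗ same direction on both sides — not dual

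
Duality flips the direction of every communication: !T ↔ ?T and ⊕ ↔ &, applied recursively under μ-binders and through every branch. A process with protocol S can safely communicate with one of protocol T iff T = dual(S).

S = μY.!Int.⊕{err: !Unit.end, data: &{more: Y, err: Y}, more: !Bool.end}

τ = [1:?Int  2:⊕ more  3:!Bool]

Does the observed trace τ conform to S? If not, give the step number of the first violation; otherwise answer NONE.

[1] got ?Int, protocol expects !Int  ✗

1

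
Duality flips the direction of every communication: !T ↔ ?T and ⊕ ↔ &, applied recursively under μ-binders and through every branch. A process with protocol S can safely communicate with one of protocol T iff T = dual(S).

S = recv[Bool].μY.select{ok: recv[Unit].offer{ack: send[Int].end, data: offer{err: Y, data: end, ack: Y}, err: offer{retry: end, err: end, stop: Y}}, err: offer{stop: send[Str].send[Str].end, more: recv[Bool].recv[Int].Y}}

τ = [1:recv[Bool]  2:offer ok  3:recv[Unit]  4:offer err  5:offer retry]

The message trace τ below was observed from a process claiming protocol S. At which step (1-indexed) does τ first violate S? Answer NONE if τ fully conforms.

2

step 1: recv[Bool]  ok  cont: μY.…
step 2: got offer ok, protocol expects select ok or select err  ✗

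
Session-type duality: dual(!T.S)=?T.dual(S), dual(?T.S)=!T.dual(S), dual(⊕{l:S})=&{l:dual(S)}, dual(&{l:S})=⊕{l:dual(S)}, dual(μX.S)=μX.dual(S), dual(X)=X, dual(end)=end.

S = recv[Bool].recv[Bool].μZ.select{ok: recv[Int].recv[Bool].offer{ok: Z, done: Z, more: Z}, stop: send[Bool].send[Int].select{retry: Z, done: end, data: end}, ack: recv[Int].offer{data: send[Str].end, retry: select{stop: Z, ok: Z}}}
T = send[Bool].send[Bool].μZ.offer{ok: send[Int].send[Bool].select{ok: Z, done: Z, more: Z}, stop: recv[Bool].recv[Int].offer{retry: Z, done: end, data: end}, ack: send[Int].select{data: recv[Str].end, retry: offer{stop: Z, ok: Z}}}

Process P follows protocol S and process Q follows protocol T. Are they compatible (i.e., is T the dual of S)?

YES

recv[Bool] | send[Bool]  ok
  recv[Bool] | send[Bool]  ok
    μZ | μZ  ok (rec unchanged)
      select{ok,stop,ack} | offer{ok,stop,ack}  ok labels match
        • ok:
          recv[Int] | send[Int]  ok
            recv[Bool] | send[Bool]  ok
              offer{ok,done,more} | select{ok,done,more}  ok labels match
                • ok:
                  Z | Z  ok
                • done:
                  Z | Z  ok
                • more:
                  Z | Z  ok
        • stop:
          send[Bool] | recv[Bool]  ok
            send[Int] | recv[Int]  ok
              select{retry,done,data} | offer{retry,done,data}  ok labels match
                • retry:
                  Z | Z  ok
                • done:
                  end | end  ok
                • data:
                  end | end  ok
        • ack:
          recv[Int] | send[Int]  ok
            offer{data,retry} | select{data,retry}  ok labels match
              • data:
                send[Str] | recv[Str]  ok
                  end | end  ok
              • retry:
                select{stop,ok} | offer{stop,ok}  ok labels match
                  • stop:
                    Z | Z  ok
                  • ok:
                    Z | Z  ok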